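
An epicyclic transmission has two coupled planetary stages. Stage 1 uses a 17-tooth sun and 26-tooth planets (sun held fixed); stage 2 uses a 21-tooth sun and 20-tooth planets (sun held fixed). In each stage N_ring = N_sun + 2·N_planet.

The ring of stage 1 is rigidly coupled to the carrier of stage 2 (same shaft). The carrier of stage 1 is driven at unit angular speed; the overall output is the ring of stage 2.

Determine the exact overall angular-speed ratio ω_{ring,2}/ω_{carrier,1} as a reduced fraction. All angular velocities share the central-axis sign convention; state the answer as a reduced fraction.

7052/4209

Stage 1: N_ring = 17 + 2·26 = 69
Stage 1: 17(ω_s−ω_c) = −69(ω_r−ω_c),  ω_s=0, ω_c=1
Stage 1: ω_r = 1 − (17/69)(0−1) = 86/69
  ⇒ ω_r¹/ω_c¹ = 86/69
Stage 2: N_ring = 21 + 2·20 = 61
Stage 2: 21(ω_s−ω_c) = −61(ω_r−ω_c),  ω_s=0, ω_c=1
Stage 2: ω_r = 1 − (21/61)(0−1) = 82/61
  ⇒ ω_r²/ω_c² = 82/61
Coupling ω_c² = ω_r¹ ⇒ overall = 86/69 × 82/61 = 7052/4209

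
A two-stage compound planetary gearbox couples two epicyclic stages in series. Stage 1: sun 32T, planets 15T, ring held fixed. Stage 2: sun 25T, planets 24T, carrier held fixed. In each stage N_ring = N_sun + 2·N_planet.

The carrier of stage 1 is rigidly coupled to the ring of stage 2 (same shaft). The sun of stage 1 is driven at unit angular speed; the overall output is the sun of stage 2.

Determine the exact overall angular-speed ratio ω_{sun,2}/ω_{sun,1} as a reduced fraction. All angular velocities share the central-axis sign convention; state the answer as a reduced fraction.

Stage 1: N_ring = 32 + 2·15 = 62
Stage 1: 32(ω_s−ω_c) = −62(ω_r−ω_c),  ω_r=0, ω_s=1
Stage 1: 32(1−ω_c) = −62(0−ω_c)  ⇒  94ω_c = 32  ⇒  ω_c = 16/47
  ⇒ ω_c¹/ω_s¹ = 16/47
Stage 2: N_ring = 25 + 2·24 = 73
Stage 2: 25(ω_s−ω_c) = −73(ω_r−ω_c),  ω_c=0, ω_r=1
Stage 2: ω_s = 0 − (73/25)(1−0) = -73/25
  ⇒ ω_s²/ω_r² = -73/25
Coupling ω_r² = ω_c¹ ⇒ overall = 16/47 × -73/25 = -1168/1175

-1168/1175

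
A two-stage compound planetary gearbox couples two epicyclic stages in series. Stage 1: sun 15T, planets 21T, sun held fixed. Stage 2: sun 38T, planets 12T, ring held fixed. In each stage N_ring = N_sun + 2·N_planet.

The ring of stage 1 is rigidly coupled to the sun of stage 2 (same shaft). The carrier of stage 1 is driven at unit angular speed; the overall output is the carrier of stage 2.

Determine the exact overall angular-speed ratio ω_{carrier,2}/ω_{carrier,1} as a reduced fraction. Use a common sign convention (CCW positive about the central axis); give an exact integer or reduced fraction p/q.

Stage 1: N_ring = 15 + 2·21 = 57
Stage 1: 15(ω_s−ω_c) = −57(ω_r−ω_c),  ω_s=0, ω_c=1
Stage 1: ω_r = 1 − (15/57)(0−1) = 24/19
  ⇒ ω_r¹/ω_c¹ = 24/19
Stage 2: N_ring = 38 + 2·12 = 62
Stage 2: 38(ω_s−ω_c) = −62(ω_r−ω_c),  ω_r=0, ω_s=1
Stage 2: 38(1−ω_c) = −62(0−ω_c)  ⇒  100ω_c = 38  ⇒  ω_c = 19/50
  ⇒ ω_c²/ω_s² = 19/50
Coupling ω_s² = ω_r¹ ⇒ overall = 24/19 × 19/50 = 12/25

12/25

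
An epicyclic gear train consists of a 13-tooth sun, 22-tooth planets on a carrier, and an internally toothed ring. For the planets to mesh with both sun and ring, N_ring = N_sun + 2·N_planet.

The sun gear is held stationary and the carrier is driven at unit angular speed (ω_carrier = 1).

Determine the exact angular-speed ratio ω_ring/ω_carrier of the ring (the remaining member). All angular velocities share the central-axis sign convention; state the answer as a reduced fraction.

N_ring = 13 + 2·22 = 57
13(ω_s−ω_c) = −57(ω_r−ω_c),  ω_s=0, ω_c=1
ω_r = 1 − (13/57)(0−1) = 70/57
ω_r/ω_c = 70/57

70/57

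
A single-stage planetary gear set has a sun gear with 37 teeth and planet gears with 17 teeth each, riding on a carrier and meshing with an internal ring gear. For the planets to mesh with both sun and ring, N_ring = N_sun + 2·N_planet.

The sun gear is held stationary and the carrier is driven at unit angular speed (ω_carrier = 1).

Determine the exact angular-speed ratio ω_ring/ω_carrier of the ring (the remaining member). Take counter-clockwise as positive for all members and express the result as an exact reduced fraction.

N_ring = 37 + 2·17 = 71
37(ω_s−ω_c) = −71(ω_r−ω_c),  ω_s=0, ω_c=1
ω_r = 1 − (37/71)(0−1) = 108/71
ω_r/ω_c = 108/71

108/71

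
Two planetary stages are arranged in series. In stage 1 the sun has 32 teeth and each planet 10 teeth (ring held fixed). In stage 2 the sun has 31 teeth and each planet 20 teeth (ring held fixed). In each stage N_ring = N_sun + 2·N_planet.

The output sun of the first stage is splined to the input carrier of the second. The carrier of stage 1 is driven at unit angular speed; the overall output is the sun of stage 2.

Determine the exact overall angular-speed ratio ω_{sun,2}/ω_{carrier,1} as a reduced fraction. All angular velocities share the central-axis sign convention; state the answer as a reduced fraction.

1071/124

Stage 1: N_ring = 32 + 2·10 = 52
Stage 1: 32(ω_s−ω_c) = −52(ω_r−ω_c),  ω_r=0, ω_c=1
Stage 1: ω_s = 1 − (52/32)(0−1) = 21/8
  ⇒ ω_s¹/ω_c¹ = 21/8
Stage 2: N_ring = 31 + 2·20 = 71
Stage 2: 31(ω_s−ω_c) = −71(ω_r−ω_c),  ω_r=0, ω_c=1
Stage 2: ω_s = 1 − (71/31)(0−1) = 102/31
  ⇒ ω_s²/ω_c² = 102/31
Coupling ω_c² = ω_s¹ ⇒ overall = 21/8 × 102/31 = 1071/124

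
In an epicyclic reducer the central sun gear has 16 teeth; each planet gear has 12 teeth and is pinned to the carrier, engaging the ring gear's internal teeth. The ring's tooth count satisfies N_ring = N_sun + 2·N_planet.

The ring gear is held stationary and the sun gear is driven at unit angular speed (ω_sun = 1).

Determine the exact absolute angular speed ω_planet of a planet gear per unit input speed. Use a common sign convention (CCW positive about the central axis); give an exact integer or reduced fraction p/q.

N_ring = 16 + 2·12 = 40
16(ω_s−ω_c) = −40(ω_r−ω_c),  ω_r=0, ω_s=1
16(1−ω_c) = −40(0−ω_c)  ⇒  56ω_c = 16  ⇒  ω_c = 2/7
sun–planet: 16·(1−2/7) = −12·(ω_p−ω_c)  ⇒  ω_p−ω_c = −(16/12)·(5/7) = -20/21
ω_p = 2/7 − 20/21 = -2/3

-2/3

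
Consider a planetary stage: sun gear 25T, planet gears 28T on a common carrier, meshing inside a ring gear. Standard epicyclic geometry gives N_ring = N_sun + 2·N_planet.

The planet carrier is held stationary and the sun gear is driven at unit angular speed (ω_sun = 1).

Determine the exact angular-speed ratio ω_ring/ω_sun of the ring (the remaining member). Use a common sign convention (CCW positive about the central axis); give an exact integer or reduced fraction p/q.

N_ring = 25 + 2·28 = 81
25(ω_s−ω_c) = −81(ω_r−ω_c),  ω_c=0, ω_s=1
ω_r = 0 − (25/81)(1−0) = -25/81
ω_r/ω_s = -25/81

-25/81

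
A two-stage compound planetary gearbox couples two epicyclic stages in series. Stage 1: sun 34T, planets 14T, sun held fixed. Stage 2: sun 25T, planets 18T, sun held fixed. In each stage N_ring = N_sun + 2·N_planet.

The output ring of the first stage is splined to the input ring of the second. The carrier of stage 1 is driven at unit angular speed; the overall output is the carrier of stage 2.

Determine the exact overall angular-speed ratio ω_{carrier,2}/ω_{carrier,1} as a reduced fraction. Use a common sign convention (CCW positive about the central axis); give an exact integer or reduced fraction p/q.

Stage 1: N_ring = 34 + 2·14 = 62
Stage 1: 34(ω_s−ω_c) = −62(ω_r−ω_c),  ω_s=0, ω_c=1
Stage 1: ω_r = 1 − (34/62)(0−1) = 48/31
  ⇒ ω_r¹/ω_c¹ = 48/31
Stage 2: N_ring = 25 + 2·18 = 61
Stage 2: 25(ω_s−ω_c) = −61(ω_r−ω_c),  ω_s=0, ω_r=1
Stage 2: 25(0−ω_c) = −61(1−ω_c)  ⇒  86ω_c = 61  ⇒  ω_c = 61/86
  ⇒ ω_c²/ω_r² = 61/86
Coupling ω_r² = ω_r¹ ⇒ overall = 48/31 × 61/86 = 1464/1333

1464/1333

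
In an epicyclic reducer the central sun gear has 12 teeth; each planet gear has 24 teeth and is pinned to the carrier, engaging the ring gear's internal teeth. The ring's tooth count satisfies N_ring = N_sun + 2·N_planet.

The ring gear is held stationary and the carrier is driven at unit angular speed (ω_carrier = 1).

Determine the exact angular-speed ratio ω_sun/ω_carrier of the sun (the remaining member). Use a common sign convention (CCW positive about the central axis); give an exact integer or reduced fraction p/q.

6

N_ring = 12 + 2·24 = 60
12(ω_s−ω_c) = −60(ω_r−ω_c),  ω_r=0, ω_c=1
ω_s = 1 − (60/12)(0−1) = 6
ω_s/ω_c = 6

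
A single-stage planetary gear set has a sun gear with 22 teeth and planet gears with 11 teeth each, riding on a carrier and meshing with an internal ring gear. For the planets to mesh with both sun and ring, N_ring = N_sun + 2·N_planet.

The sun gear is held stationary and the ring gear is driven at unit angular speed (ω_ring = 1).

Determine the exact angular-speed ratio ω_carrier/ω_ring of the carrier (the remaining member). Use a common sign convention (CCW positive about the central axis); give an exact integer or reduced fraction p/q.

2/3

N_ring = 22 + 2·11 = 44
22(ω_s−ω_c) = −44(ω_r−ω_c),  ω_s=0, ω_r=1
22(0−ω_c) = −44(1−ω_c)  ⇒  66ω_c = 44  ⇒  ω_c = 2/3
ω_c/ω_r = 2/3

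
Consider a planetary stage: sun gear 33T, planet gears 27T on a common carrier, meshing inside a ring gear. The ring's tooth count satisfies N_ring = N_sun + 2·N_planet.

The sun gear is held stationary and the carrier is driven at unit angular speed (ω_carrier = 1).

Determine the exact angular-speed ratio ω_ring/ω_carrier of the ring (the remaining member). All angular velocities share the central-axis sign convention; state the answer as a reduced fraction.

N_ring = 33 + 2·27 = 87
33(ω_s−ω_c) = −87(ω_r−ω_c),  ω_s=0, ω_c=1
ω_r = 1 − (33/87)(0−1) = 40/29
ω_r/ω_c = 40/29

40/29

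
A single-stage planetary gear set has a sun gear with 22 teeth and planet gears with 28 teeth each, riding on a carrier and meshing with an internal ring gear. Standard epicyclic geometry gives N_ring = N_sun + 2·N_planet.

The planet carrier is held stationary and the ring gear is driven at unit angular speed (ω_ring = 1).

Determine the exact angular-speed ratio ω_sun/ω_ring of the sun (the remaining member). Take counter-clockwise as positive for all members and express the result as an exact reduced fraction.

N_ring = 22 + 2·28 = 78
22(ω_s−ω_c) = −78(ω_r−ω_c),  ω_c=0, ω_r=1
ω_s = 0 − (78/22)(1−0) = -39/11
ω_s/ω_r = -39/11

-39/11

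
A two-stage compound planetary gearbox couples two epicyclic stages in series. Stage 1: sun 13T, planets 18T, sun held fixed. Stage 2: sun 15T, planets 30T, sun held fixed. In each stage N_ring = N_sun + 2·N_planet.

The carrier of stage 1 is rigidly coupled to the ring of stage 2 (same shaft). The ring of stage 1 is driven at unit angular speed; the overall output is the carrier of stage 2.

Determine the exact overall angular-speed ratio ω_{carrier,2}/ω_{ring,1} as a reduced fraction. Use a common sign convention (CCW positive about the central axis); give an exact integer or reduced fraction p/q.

Stage 1: N_ring = 13 + 2·18 = 49
Stage 1: 13(ω_s−ω_c) = −49(ω_r−ω_c),  ω_s=0, ω_r=1
Stage 1: 13(0−ω_c) = −49(1−ω_c)  ⇒  62ω_c = 49  ⇒  ω_c = 49/62
  ⇒ ω_c¹/ω_r¹ = 49/62
Stage 2: N_ring = 15 + 2·30 = 75
Stage 2: 15(ω_s−ω_c) = −75(ω_r−ω_c),  ω_s=0, ω_r=1
Stage 2: 15(0−ω_c) = −75(1−ω_c)  ⇒  90ω_c = 75  ⇒  ω_c = 5/6
  ⇒ ω_c²/ω_r² = 5/6
Coupling ω_r² = ω_c¹ ⇒ overall = 49/62 × 5/6 = 245/372

245/372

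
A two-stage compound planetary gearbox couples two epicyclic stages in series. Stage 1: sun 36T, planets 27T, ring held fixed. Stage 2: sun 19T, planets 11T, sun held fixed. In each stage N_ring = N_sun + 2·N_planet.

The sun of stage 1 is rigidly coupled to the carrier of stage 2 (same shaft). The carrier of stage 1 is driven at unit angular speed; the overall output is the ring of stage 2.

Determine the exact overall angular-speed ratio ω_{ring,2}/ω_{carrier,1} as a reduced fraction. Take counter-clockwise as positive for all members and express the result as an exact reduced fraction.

Stage 1: N_ring = 36 + 2·27 = 90
Stage 1: 36(ω_s−ω_c) = −90(ω_r−ω_c),  ω_r=0, ω_c=1
Stage 1: ω_s = 1 − (90/36)(0−1) = 7/2
  ⇒ ω_s¹/ω_c¹ = 7/2
Stage 2: N_ring = 19 + 2·11 = 41
Stage 2: 19(ω_s−ω_c) = −41(ω_r−ω_c),  ω_s=0, ω_c=1
Stage 2: ω_r = 1 − (19/41)(0−1) = 60/41
  ⇒ ω_r²/ω_c² = 60/41
Coupling ω_c² = ω_s¹ ⇒ overall = 7/2 × 60/41 = 210/41

210/41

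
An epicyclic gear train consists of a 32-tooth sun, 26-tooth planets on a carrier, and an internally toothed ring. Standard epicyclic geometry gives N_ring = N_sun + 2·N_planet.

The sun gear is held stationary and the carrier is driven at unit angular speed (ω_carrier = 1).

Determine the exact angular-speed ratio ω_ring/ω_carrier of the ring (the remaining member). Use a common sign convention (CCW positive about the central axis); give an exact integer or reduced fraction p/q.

29/21

N_ring = 32 + 2·26 = 84
32(ω_s−ω_c) = −84(ω_r−ω_c),  ω_s=0, ω_c=1
ω_r = 1 − (32/84)(0−1) = 29/21
ω_r/ω_c = 29/21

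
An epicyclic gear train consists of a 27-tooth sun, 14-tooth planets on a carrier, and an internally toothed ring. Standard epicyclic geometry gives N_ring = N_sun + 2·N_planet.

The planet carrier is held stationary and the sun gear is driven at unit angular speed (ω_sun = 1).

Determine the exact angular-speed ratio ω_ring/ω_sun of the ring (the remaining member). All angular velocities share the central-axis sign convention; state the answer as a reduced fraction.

-27/55

N_ring = 27 + 2·14 = 55
27(ω_s−ω_c) = −55(ω_r−ω_c),  ω_c=0, ω_s=1
ω_r = 0 − (27/55)(1−0) = -27/55
ω_r/ω_s = -27/55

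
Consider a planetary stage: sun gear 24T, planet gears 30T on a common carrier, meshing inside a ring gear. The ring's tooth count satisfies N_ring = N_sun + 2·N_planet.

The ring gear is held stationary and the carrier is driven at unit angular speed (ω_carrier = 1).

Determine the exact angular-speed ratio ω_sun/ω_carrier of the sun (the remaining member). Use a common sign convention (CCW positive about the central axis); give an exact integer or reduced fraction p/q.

9/2

N_ring = 24 + 2·30 = 84
24(ω_s−ω_c) = −84(ω_r−ω_c),  ω_r=0, ω_c=1
ω_s = 1 − (84/24)(0−1) = 9/2
ω_s/ω_c = 9/2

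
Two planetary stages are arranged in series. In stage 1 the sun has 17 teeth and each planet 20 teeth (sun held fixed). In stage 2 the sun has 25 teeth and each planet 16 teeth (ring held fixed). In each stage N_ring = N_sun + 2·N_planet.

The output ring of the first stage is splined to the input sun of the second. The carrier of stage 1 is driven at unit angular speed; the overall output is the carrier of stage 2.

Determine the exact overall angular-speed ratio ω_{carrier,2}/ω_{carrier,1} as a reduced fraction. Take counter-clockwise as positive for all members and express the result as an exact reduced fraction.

Stage 1: N_ring = 17 + 2·20 = 57
Stage 1: 17(ω_s−ω_c) = −57(ω_r−ω_c),  ω_s=0, ω_c=1
Stage 1: ω_r = 1 − (17/57)(0−1) = 74/57
  ⇒ ω_r¹/ω_c¹ = 74/57
Stage 2: N_ring = 25 + 2·16 = 57
Stage 2: 25(ω_s−ω_c) = −57(ω_r−ω_c),  ω_r=0, ω_s=1
Stage 2: 25(1−ω_c) = −57(0−ω_c)  ⇒  82ω_c = 25  ⇒  ω_c = 25/82
  ⇒ ω_c²/ω_s² = 25/82
Coupling ω_s² = ω_r¹ ⇒ overall = 74/57 × 25/82 = 925/2337

925/2337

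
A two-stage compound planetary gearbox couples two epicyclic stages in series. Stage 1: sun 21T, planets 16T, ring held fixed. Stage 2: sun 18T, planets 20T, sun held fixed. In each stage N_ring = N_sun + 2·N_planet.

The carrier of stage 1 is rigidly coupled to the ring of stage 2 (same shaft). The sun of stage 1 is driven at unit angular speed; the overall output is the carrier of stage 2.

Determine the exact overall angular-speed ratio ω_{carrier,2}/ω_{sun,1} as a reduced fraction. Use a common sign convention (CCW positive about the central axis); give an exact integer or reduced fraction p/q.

Stage 1: N_ring = 21 + 2·16 = 53
Stage 1: 21(ω_s−ω_c) = −53(ω_r−ω_c),  ω_r=0, ω_s=1
Stage 1: 21(1−ω_c) = −53(0−ω_c)  ⇒  74ω_c = 21  ⇒  ω_c = 21/74
  ⇒ ω_c¹/ω_s¹ = 21/74
Stage 2: N_ring = 18 + 2·20 = 58
Stage 2: 18(ω_s−ω_c) = −58(ω_r−ω_c),  ω_s=0, ω_r=1
Stage 2: 18(0−ω_c) = −58(1−ω_c)  ⇒  76ω_c = 58  ⇒  ω_c = 29/38
  ⇒ ω_c²/ω_r² = 29/38
Coupling ω_r² = ω_c¹ ⇒ overall = 21/74 × 29/38 = 609/2812

609/2812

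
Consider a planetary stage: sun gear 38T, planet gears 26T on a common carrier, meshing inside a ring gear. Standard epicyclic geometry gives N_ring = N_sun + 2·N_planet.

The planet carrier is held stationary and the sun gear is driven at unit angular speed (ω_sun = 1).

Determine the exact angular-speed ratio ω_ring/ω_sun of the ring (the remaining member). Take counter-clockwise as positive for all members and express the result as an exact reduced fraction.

N_ring = 38 + 2·26 = 90
38(ω_s−ω_c) = −90(ω_r−ω_c),  ω_c=0, ω_s=1
ω_r = 0 − (38/90)(1−0) = -19/45
ω_r/ω_s = -19/45

-19/45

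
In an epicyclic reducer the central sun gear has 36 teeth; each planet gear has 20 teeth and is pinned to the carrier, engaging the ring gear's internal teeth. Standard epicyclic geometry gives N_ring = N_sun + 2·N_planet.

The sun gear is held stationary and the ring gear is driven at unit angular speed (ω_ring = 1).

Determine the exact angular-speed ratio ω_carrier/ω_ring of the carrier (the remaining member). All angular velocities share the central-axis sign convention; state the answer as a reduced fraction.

19/28

N_ring = 36 + 2·20 = 76
36(ω_s−ω_c) = −76(ω_r−ω_c),  ω_s=0, ω_r=1
36(0−ω_c) = −76(1−ω_c)  ⇒  112ω_c = 76  ⇒  ω_c = 19/28
ω_c/ω_r = 19/28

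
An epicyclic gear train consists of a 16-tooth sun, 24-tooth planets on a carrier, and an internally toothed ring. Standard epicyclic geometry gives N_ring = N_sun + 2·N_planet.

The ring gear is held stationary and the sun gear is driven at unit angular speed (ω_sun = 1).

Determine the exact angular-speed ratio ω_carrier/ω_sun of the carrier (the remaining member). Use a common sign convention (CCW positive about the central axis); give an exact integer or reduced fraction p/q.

1/5

N_ring = 16 + 2·24 = 64
16(ω_s−ω_c) = −64(ω_r−ω_c),  ω_r=0, ω_s=1
16(1−ω_c) = −64(0−ω_c)  ⇒  80ω_c = 16  ⇒  ω_c = 1/5
ω_c/ω_s = 1/5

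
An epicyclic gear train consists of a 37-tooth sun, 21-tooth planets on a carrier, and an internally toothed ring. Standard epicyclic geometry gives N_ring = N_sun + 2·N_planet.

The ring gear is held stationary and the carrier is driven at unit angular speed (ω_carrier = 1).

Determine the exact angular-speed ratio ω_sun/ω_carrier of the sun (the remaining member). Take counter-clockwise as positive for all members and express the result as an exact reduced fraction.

116/37

N_ring = 37 + 2·21 = 79
37(ω_s−ω_c) = −79(ω_r−ω_c),  ω_r=0, ω_c=1
ω_s = 1 − (79/37)(0−1) = 116/37
ω_s/ω_c = 116/37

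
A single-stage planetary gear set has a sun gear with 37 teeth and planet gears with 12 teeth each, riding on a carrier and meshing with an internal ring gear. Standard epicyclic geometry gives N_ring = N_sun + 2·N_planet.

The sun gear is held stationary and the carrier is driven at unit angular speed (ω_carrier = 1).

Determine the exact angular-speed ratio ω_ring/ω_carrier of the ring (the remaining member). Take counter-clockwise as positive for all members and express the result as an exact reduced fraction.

N_ring = 37 + 2·12 = 61
37(ω_s−ω_c) = −61(ω_r−ω_c),  ω_s=0, ω_c=1
ω_r = 1 − (37/61)(0−1) = 98/61
ω_r/ω_c = 98/61

98/61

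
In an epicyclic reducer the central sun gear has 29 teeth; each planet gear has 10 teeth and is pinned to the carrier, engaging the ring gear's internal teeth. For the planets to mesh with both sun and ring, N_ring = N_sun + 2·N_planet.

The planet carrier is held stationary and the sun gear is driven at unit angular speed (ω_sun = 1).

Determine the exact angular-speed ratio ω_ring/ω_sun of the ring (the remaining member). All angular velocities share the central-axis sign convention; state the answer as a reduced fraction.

-29/49

N_ring = 29 + 2·10 = 49
29(ω_s−ω_c) = −49(ω_r−ω_c),  ω_c=0, ω_s=1
ω_r = 0 − (29/49)(1−0) = -29/49
ω_r/ω_s = -29/49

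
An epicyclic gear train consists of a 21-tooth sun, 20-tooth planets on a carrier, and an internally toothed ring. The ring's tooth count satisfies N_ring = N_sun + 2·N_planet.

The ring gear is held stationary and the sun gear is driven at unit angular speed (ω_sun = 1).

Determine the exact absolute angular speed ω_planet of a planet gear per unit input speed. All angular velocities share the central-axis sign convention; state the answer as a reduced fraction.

N_ring = 21 + 2·20 = 61
21(ω_s−ω_c) = −61(ω_r−ω_c),  ω_r=0, ω_s=1
21(1−ω_c) = −61(0−ω_c)  ⇒  82ω_c = 21  ⇒  ω_c = 21/82
sun–planet: 21·(1−21/82) = −20·(ω_p−ω_c)  ⇒  ω_p−ω_c = −(21/20)·(61/82) = -1281/1640
ω_p = 21/82 − 1281/1640 = -21/40

-21/40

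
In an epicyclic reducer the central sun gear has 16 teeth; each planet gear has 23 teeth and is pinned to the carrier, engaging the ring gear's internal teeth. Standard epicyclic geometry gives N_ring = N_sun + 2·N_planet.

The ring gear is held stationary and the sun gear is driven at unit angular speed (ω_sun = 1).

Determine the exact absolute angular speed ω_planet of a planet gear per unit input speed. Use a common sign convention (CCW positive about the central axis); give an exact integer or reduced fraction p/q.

N_ring = 16 + 2·23 = 62
16(ω_s−ω_c) = −62(ω_r−ω_c),  ω_r=0, ω_s=1
16(1−ω_c) = −62(0−ω_c)  ⇒  78ω_c = 16  ⇒  ω_c = 8/39
sun–planet: 16·(1−8/39) = −23·(ω_p−ω_c)  ⇒  ω_p−ω_c = −(16/23)·(31/39) = -496/897
ω_p = 8/39 − 496/897 = -8/23

-8/23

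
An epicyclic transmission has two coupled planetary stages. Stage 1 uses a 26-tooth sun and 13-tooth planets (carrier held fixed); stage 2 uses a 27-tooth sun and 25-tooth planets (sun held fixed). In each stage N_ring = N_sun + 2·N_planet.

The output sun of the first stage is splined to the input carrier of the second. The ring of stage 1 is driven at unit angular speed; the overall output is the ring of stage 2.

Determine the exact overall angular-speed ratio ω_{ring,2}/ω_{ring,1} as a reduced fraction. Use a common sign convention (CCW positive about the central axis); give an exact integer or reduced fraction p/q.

-208/77

Stage 1: N_ring = 26 + 2·13 = 52
Stage 1: 26(ω_s−ω_c) = −52(ω_r−ω_c),  ω_c=0, ω_r=1
Stage 1: ω_s = 0 − (52/26)(1−0) = -2
  ⇒ ω_s¹/ω_r¹ = -2
Stage 2: N_ring = 27 + 2·25 = 77
Stage 2: 27(ω_s−ω_c) = −77(ω_r−ω_c),  ω_s=0, ω_c=1
Stage 2: ω_r = 1 − (27/77)(0−1) = 104/77
  ⇒ ω_r²/ω_c² = 104/77
Coupling ω_c² = ω_s¹ ⇒ overall = -2 × 104/77 = -208/77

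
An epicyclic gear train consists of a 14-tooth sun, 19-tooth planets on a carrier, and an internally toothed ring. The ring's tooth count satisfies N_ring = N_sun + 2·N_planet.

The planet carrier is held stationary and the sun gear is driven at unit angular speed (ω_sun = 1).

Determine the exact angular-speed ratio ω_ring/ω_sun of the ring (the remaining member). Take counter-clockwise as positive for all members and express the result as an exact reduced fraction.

-7/26

N_ring = 14 + 2·19 = 52
14(ω_s−ω_c) = −52(ω_r−ω_c),  ω_c=0, ω_s=1
ω_r = 0 − (14/52)(1−0) = -7/26
ω_r/ω_s = -7/26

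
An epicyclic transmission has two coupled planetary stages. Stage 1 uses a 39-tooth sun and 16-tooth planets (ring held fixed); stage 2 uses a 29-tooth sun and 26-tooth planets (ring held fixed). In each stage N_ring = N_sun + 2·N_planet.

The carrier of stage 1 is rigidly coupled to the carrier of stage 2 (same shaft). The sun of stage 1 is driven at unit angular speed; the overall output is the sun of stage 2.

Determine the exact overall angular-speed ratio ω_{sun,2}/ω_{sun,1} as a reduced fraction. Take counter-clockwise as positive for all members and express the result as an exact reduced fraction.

Stage 1: N_ring = 39 + 2·16 = 71
Stage 1: 39(ω_s−ω_c) = −71(ω_r−ω_c),  ω_r=0, ω_s=1
Stage 1: 39(1−ω_c) = −71(0−ω_c)  ⇒  110ω_c = 39  ⇒  ω_c = 39/110
  ⇒ ω_c¹/ω_s¹ = 39/110
Stage 2: N_ring = 29 + 2·26 = 81
Stage 2: 29(ω_s−ω_c) = −81(ω_r−ω_c),  ω_r=0, ω_c=1
Stage 2: ω_s = 1 − (81/29)(0−1) = 110/29
  ⇒ ω_s²/ω_c² = 110/29
Coupling ω_c² = ω_c¹ ⇒ overall = 39/110 × 110/29 = 39/29

39/29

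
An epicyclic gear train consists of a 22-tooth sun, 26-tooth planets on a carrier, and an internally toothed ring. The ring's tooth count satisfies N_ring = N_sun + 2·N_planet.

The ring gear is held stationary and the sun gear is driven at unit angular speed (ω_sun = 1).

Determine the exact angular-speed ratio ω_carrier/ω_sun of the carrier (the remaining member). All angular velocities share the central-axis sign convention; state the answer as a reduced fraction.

N_ring = 22 + 2·26 = 74
22(ω_s−ω_c) = −74(ω_r−ω_c),  ω_r=0, ω_s=1
22(1−ω_c) = −74(0−ω_c)  ⇒  96ω_c = 22  ⇒  ω_c = 11/48
ω_c/ω_s = 11/48

11/48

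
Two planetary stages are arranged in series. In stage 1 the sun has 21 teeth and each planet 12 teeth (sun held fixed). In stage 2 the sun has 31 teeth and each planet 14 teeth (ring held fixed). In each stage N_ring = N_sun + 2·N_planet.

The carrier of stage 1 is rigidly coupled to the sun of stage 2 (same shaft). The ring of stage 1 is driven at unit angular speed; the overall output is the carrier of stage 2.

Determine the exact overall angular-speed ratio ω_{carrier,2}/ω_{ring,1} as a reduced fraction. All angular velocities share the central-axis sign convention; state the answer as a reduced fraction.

31/132

Stage 1: N_ring = 21 + 2·12 = 45
Stage 1: 21(ω_s−ω_c) = −45(ω_r−ω_c),  ω_s=0, ω_r=1
Stage 1: 21(0−ω_c) = −45(1−ω_c)  ⇒  66ω_c = 45  ⇒  ω_c = 15/22
  ⇒ ω_c¹/ω_r¹ = 15/22
Stage 2: N_ring = 31 + 2·14 = 59
Stage 2: 31(ω_s−ω_c) = −59(ω_r−ω_c),  ω_r=0, ω_s=1
Stage 2: 31(1−ω_c) = −59(0−ω_c)  ⇒  90ω_c = 31  ⇒  ω_c = 31/90
  ⇒ ω_c²/ω_s² = 31/90
Coupling ω_s² = ω_c¹ ⇒ overall = 15/22 × 31/90 = 31/132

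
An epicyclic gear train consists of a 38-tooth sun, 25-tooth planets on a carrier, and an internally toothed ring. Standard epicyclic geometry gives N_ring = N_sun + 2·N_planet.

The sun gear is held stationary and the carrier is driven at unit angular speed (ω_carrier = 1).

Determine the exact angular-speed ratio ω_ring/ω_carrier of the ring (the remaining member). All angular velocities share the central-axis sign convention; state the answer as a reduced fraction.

N_ring = 38 + 2·25 = 88
38(ω_s−ω_c) = −88(ω_r−ω_c),  ω_s=0, ω_c=1
ω_r = 1 − (38/88)(0−1) = 63/44
ω_r/ω_c = 63/44

63/44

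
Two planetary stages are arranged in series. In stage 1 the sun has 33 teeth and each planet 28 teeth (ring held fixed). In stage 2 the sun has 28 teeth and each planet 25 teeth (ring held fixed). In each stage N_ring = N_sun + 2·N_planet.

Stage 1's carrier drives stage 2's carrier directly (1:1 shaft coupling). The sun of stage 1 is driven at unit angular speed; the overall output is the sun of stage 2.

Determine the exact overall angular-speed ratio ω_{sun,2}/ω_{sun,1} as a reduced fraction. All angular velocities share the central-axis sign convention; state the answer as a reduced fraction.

1749/1708

Stage 1: N_ring = 33 + 2·28 = 89
Stage 1: 33(ω_s−ω_c) = −89(ω_r−ω_c),  ω_r=0, ω_s=1
Stage 1: 33(1−ω_c) = −89(0−ω_c)  ⇒  122ω_c = 33  ⇒  ω_c = 33/122
  ⇒ ω_c¹/ω_s¹ = 33/122
Stage 2: N_ring = 28 + 2·25 = 78
Stage 2: 28(ω_s−ω_c) = −78(ω_r−ω_c),  ω_r=0, ω_c=1
Stage 2: ω_s = 1 − (78/28)(0−1) = 53/14
  ⇒ ω_s²/ω_c² = 53/14
Coupling ω_c² = ω_c¹ ⇒ overall = 33/122 × 53/14 = 1749/1708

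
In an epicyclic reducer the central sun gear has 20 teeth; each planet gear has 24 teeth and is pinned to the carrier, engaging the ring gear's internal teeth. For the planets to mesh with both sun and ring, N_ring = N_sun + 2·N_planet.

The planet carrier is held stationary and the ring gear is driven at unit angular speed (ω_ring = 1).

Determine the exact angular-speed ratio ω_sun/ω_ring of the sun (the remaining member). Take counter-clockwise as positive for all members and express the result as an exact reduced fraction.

N_ring = 20 + 2·24 = 68
20(ω_s−ω_c) = −68(ω_r−ω_c),  ω_c=0, ω_r=1
ω_s = 0 − (68/20)(1−0) = -17/5
ω_s/ω_r = -17/5

-17/5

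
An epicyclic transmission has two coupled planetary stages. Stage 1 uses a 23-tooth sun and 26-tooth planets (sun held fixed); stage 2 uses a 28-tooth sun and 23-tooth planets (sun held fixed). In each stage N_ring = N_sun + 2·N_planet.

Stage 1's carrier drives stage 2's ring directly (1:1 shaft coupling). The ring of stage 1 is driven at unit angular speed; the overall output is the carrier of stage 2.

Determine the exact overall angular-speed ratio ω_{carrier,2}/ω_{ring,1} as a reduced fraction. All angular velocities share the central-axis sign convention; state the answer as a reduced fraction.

925/1666

Stage 1: N_ring = 23 + 2·26 = 75
Stage 1: 23(ω_s−ω_c) = −75(ω_r−ω_c),  ω_s=0, ω_r=1
Stage 1: 23(0−ω_c) = −75(1−ω_c)  ⇒  98ω_c = 75  ⇒  ω_c = 75/98
  ⇒ ω_c¹/ω_r¹ = 75/98
Stage 2: N_ring = 28 + 2·23 = 74
Stage 2: 28(ω_s−ω_c) = −74(ω_r−ω_c),  ω_s=0, ω_r=1
Stage 2: 28(0−ω_c) = −74(1−ω_c)  ⇒  102ω_c = 74  ⇒  ω_c = 37/51
  ⇒ ω_c²/ω_r² = 37/51
Coupling ω_r² = ω_c¹ ⇒ overall = 75/98 × 37/51 = 925/1666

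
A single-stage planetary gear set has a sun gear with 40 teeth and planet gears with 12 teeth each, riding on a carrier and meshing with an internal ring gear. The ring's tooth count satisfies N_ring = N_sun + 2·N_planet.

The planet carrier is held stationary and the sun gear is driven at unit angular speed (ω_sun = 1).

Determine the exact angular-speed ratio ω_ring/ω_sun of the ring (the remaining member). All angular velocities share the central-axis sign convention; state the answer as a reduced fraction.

-5/8

N_ring = 40 + 2·12 = 64
40(ω_s−ω_c) = −64(ω_r−ω_c),  ω_c=0, ω_s=1
ω_r = 0 − (40/64)(1−0) = -5/8
ω_r/ω_s = -5/8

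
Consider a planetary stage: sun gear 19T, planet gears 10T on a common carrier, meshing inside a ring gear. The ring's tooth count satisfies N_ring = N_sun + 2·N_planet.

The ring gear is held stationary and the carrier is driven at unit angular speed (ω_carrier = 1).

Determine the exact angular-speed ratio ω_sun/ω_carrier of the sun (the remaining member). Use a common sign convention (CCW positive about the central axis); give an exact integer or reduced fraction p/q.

N_ring = 19 + 2·10 = 39
19(ω_s−ω_c) = −39(ω_r−ω_c),  ω_r=0, ω_c=1
ω_s = 1 − (39/19)(0−1) = 58/19
ω_s/ω_c = 58/19

58/19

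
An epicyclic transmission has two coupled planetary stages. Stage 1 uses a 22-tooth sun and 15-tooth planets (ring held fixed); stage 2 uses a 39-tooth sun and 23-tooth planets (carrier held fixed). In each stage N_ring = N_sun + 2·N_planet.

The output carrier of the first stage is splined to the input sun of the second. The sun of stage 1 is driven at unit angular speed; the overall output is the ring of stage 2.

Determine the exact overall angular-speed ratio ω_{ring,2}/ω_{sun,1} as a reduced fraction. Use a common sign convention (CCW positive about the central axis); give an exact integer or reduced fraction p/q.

Stage 1: N_ring = 22 + 2·15 = 52
Stage 1: 22(ω_s−ω_c) = −52(ω_r−ω_c),  ω_r=0, ω_s=1
Stage 1: 22(1−ω_c) = −52(0−ω_c)  ⇒  74ω_c = 22  ⇒  ω_c = 11/37
  ⇒ ω_c¹/ω_s¹ = 11/37
Stage 2: N_ring = 39 + 2·23 = 85
Stage 2: 39(ω_s−ω_c) = −85(ω_r−ω_c),  ω_c=0, ω_s=1
Stage 2: ω_r = 0 − (39/85)(1−0) = -39/85
  ⇒ ω_r²/ω_s² = -39/85
Coupling ω_s² = ω_c¹ ⇒ overall = 11/37 × -39/85 = -429/3145

-429/3145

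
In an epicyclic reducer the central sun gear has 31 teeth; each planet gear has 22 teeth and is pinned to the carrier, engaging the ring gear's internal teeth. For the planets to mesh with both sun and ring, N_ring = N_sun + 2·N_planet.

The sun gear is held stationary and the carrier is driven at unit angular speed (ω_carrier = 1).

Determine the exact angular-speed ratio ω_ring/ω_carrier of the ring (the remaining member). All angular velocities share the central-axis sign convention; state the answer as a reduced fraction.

N_ring = 31 + 2·22 = 75
31(ω_s−ω_c) = −75(ω_r−ω_c),  ω_s=0, ω_c=1
ω_r = 1 − (31/75)(0−1) = 106/75
ω_r/ω_c = 106/75

106/75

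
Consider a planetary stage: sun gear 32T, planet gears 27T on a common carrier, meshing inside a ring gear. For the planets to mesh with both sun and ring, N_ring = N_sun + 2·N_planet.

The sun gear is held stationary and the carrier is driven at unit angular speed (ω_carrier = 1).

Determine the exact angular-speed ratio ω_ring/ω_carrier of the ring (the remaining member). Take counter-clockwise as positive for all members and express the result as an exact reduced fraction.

N_ring = 32 + 2·27 = 86
32(ω_s−ω_c) = −86(ω_r−ω_c),  ω_s=0, ω_c=1
ω_r = 1 − (32/86)(0−1) = 59/43
ω_r/ω_c = 59/43

59/43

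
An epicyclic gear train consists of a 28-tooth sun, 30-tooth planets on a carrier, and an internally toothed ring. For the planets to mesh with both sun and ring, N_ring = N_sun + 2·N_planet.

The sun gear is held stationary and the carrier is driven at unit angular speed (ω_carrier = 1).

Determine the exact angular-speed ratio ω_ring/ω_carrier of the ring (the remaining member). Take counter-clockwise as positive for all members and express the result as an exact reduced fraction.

N_ring = 28 + 2·30 = 88
28(ω_s−ω_c) = −88(ω_r−ω_c),  ω_s=0, ω_c=1
ω_r = 1 − (28/88)(0−1) = 29/22
ω_r/ω_c = 29/22

29/22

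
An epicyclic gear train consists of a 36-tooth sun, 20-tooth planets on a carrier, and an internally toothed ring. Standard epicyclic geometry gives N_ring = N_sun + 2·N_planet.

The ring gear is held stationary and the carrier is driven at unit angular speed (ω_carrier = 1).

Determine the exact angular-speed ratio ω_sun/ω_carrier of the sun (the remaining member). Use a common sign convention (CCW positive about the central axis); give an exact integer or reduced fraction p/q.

28/9

N_ring = 36 + 2·20 = 76
36(ω_s−ω_c) = −76(ω_r−ω_c),  ω_r=0, ω_c=1
ω_s = 1 − (76/36)(0−1) = 28/9
ω_s/ω_c = 28/9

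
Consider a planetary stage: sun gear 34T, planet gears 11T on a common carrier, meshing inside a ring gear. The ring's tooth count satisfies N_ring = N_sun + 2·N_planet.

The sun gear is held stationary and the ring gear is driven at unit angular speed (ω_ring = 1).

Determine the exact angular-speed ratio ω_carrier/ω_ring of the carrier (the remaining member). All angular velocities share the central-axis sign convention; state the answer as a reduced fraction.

N_ring = 34 + 2·11 = 56
34(ω_s−ω_c) = −56(ω_r−ω_c),  ω_s=0, ω_r=1
34(0−ω_c) = −56(1−ω_c)  ⇒  90ω_c = 56  ⇒  ω_c = 28/45
ω_c/ω_r = 28/45

28/45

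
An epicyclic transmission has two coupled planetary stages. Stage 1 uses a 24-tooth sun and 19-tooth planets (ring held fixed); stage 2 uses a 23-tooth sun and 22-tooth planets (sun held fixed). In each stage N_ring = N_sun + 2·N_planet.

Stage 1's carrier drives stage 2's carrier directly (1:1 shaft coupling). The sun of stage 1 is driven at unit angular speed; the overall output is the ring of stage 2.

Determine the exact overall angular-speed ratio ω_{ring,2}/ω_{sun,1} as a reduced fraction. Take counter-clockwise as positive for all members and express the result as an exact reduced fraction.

1080/2881

Stage 1: N_ring = 24 + 2·19 = 62
Stage 1: 24(ω_s−ω_c) = −62(ω_r−ω_c),  ω_r=0, ω_s=1
Stage 1: 24(1−ω_c) = −62(0−ω_c)  ⇒  86ω_c = 24  ⇒  ω_c = 12/43
  ⇒ ω_c¹/ω_s¹ = 12/43
Stage 2: N_ring = 23 + 2·22 = 67
Stage 2: 23(ω_s−ω_c) = −67(ω_r−ω_c),  ω_s=0, ω_c=1
Stage 2: ω_r = 1 − (23/67)(0−1) = 90/67
  ⇒ ω_r²/ω_c² = 90/67
Coupling ω_c² = ω_c¹ ⇒ overall = 12/43 × 90/67 = 1080/2881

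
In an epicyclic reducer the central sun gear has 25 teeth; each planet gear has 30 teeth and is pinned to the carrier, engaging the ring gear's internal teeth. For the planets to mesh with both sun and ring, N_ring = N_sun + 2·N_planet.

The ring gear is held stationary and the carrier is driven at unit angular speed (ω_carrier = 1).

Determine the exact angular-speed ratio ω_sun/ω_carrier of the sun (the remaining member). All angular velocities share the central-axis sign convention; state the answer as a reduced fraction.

22/5

N_ring = 25 + 2·30 = 85
25(ω_s−ω_c) = −85(ω_r−ω_c),  ω_r=0, ω_c=1
ω_s = 1 − (85/25)(0−1) = 22/5
ω_s/ω_c = 22/5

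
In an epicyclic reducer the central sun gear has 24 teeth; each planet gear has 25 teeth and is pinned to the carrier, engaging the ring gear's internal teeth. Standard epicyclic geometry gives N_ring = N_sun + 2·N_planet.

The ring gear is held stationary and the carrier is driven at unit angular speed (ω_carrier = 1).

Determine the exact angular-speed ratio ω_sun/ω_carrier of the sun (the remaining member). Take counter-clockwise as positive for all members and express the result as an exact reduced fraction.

49/12

N_ring = 24 + 2·25 = 74
24(ω_s−ω_c) = −74(ω_r−ω_c),  ω_r=0, ω_c=1
ω_s = 1 − (74/24)(0−1) = 49/12
ω_s/ω_c = 49/12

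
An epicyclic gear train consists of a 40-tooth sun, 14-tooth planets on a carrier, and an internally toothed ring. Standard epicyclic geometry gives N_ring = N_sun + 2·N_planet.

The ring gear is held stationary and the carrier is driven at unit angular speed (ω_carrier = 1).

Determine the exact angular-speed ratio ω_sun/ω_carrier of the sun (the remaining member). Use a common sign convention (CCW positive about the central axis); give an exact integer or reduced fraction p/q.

N_ring = 40 + 2·14 = 68
40(ω_s−ω_c) = −68(ω_r−ω_c),  ω_r=0, ω_c=1
ω_s = 1 − (68/40)(0−1) = 27/10
ω_s/ω_c = 27/10

27/10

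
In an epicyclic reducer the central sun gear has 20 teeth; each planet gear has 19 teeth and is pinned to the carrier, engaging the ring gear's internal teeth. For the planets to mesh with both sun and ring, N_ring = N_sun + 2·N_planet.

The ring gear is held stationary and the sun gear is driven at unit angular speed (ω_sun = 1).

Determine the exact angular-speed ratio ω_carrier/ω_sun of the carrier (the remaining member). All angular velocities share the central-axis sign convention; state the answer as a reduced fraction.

N_ring = 20 + 2·19 = 58
20(ω_s−ω_c) = −58(ω_r−ω_c),  ω_r=0, ω_s=1
20(1−ω_c) = −58(0−ω_c)  ⇒  78ω_c = 20  ⇒  ω_c = 10/39
ω_c/ω_s = 10/39

10/39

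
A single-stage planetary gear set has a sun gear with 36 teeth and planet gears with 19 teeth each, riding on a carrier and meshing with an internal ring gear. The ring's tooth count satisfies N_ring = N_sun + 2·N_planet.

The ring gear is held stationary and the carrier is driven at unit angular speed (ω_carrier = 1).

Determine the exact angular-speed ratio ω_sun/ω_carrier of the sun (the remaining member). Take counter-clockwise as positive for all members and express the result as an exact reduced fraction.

N_ring = 36 + 2·19 = 74
36(ω_s−ω_c) = −74(ω_r−ω_c),  ω_r=0, ω_c=1
ω_s = 1 − (74/36)(0−1) = 55/18
ω_s/ω_c = 55/18

55/18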